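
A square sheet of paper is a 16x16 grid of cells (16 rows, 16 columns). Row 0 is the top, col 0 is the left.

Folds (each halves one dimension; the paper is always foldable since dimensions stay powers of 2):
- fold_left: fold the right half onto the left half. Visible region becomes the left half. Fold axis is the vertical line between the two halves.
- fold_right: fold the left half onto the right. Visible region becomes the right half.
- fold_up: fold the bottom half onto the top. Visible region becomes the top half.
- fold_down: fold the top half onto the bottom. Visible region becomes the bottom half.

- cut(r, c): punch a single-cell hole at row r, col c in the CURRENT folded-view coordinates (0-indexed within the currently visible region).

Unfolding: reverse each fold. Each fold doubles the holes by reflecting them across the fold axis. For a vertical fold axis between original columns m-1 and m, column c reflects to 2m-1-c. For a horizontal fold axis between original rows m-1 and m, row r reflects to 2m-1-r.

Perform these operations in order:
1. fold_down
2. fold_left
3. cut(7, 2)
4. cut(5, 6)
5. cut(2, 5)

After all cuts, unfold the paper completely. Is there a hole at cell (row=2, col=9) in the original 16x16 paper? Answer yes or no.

Answer: yes

Derivation:
Op 1 fold_down: fold axis h@8; visible region now rows[8,16) x cols[0,16) = 8x16
Op 2 fold_left: fold axis v@8; visible region now rows[8,16) x cols[0,8) = 8x8
Op 3 cut(7, 2): punch at orig (15,2); cuts so far [(15, 2)]; region rows[8,16) x cols[0,8) = 8x8
Op 4 cut(5, 6): punch at orig (13,6); cuts so far [(13, 6), (15, 2)]; region rows[8,16) x cols[0,8) = 8x8
Op 5 cut(2, 5): punch at orig (10,5); cuts so far [(10, 5), (13, 6), (15, 2)]; region rows[8,16) x cols[0,8) = 8x8
Unfold 1 (reflect across v@8): 6 holes -> [(10, 5), (10, 10), (13, 6), (13, 9), (15, 2), (15, 13)]
Unfold 2 (reflect across h@8): 12 holes -> [(0, 2), (0, 13), (2, 6), (2, 9), (5, 5), (5, 10), (10, 5), (10, 10), (13, 6), (13, 9), (15, 2), (15, 13)]
Holes: [(0, 2), (0, 13), (2, 6), (2, 9), (5, 5), (5, 10), (10, 5), (10, 10), (13, 6), (13, 9), (15, 2), (15, 13)]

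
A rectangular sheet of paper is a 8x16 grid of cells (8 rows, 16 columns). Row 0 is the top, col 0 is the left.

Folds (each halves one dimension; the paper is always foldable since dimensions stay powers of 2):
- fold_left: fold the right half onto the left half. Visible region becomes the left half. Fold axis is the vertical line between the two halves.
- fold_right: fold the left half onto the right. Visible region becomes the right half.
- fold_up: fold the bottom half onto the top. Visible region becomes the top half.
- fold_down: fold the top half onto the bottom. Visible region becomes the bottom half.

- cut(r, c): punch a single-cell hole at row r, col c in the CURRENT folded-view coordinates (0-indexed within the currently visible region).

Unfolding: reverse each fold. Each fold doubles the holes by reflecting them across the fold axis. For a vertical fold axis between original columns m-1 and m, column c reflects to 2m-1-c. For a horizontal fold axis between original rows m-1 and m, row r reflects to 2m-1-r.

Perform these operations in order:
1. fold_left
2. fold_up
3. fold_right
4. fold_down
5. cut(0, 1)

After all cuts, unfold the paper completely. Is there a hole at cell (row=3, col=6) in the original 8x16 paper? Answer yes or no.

Answer: no

Derivation:
Op 1 fold_left: fold axis v@8; visible region now rows[0,8) x cols[0,8) = 8x8
Op 2 fold_up: fold axis h@4; visible region now rows[0,4) x cols[0,8) = 4x8
Op 3 fold_right: fold axis v@4; visible region now rows[0,4) x cols[4,8) = 4x4
Op 4 fold_down: fold axis h@2; visible region now rows[2,4) x cols[4,8) = 2x4
Op 5 cut(0, 1): punch at orig (2,5); cuts so far [(2, 5)]; region rows[2,4) x cols[4,8) = 2x4
Unfold 1 (reflect across h@2): 2 holes -> [(1, 5), (2, 5)]
Unfold 2 (reflect across v@4): 4 holes -> [(1, 2), (1, 5), (2, 2), (2, 5)]
Unfold 3 (reflect across h@4): 8 holes -> [(1, 2), (1, 5), (2, 2), (2, 5), (5, 2), (5, 5), (6, 2), (6, 5)]
Unfold 4 (reflect across v@8): 16 holes -> [(1, 2), (1, 5), (1, 10), (1, 13), (2, 2), (2, 5), (2, 10), (2, 13), (5, 2), (5, 5), (5, 10), (5, 13), (6, 2), (6, 5), (6, 10), (6, 13)]
Holes: [(1, 2), (1, 5), (1, 10), (1, 13), (2, 2), (2, 5), (2, 10), (2, 13), (5, 2), (5, 5), (5, 10), (5, 13), (6, 2), (6, 5), (6, 10), (6, 13)]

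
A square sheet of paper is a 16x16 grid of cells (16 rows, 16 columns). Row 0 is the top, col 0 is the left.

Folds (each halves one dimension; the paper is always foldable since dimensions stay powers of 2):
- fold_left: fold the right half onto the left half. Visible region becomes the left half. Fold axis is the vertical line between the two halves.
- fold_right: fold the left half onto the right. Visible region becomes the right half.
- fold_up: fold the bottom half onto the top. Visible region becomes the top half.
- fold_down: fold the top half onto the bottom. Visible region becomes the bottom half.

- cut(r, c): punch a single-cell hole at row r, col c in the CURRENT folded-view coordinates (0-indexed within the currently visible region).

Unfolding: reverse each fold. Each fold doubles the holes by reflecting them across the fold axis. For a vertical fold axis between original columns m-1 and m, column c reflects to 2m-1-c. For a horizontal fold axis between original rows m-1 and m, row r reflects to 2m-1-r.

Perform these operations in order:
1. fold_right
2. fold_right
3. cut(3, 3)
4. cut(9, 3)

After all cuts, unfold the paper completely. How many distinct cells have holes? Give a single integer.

Op 1 fold_right: fold axis v@8; visible region now rows[0,16) x cols[8,16) = 16x8
Op 2 fold_right: fold axis v@12; visible region now rows[0,16) x cols[12,16) = 16x4
Op 3 cut(3, 3): punch at orig (3,15); cuts so far [(3, 15)]; region rows[0,16) x cols[12,16) = 16x4
Op 4 cut(9, 3): punch at orig (9,15); cuts so far [(3, 15), (9, 15)]; region rows[0,16) x cols[12,16) = 16x4
Unfold 1 (reflect across v@12): 4 holes -> [(3, 8), (3, 15), (9, 8), (9, 15)]
Unfold 2 (reflect across v@8): 8 holes -> [(3, 0), (3, 7), (3, 8), (3, 15), (9, 0), (9, 7), (9, 8), (9, 15)]

Answer: 8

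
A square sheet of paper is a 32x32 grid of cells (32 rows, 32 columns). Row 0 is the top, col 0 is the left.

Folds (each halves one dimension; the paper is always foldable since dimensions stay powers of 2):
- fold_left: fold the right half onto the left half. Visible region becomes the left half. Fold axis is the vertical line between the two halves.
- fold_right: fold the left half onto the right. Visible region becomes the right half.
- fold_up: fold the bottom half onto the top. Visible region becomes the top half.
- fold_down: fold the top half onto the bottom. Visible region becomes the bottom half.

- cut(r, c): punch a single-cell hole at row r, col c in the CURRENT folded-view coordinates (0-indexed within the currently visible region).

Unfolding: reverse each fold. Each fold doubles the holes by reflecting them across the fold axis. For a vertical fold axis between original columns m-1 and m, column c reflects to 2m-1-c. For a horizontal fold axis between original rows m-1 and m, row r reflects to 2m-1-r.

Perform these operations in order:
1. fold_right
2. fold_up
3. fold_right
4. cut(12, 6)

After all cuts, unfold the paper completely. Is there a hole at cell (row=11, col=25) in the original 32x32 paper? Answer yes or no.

Op 1 fold_right: fold axis v@16; visible region now rows[0,32) x cols[16,32) = 32x16
Op 2 fold_up: fold axis h@16; visible region now rows[0,16) x cols[16,32) = 16x16
Op 3 fold_right: fold axis v@24; visible region now rows[0,16) x cols[24,32) = 16x8
Op 4 cut(12, 6): punch at orig (12,30); cuts so far [(12, 30)]; region rows[0,16) x cols[24,32) = 16x8
Unfold 1 (reflect across v@24): 2 holes -> [(12, 17), (12, 30)]
Unfold 2 (reflect across h@16): 4 holes -> [(12, 17), (12, 30), (19, 17), (19, 30)]
Unfold 3 (reflect across v@16): 8 holes -> [(12, 1), (12, 14), (12, 17), (12, 30), (19, 1), (19, 14), (19, 17), (19, 30)]
Holes: [(12, 1), (12, 14), (12, 17), (12, 30), (19, 1), (19, 14), (19, 17), (19, 30)]

Answer: no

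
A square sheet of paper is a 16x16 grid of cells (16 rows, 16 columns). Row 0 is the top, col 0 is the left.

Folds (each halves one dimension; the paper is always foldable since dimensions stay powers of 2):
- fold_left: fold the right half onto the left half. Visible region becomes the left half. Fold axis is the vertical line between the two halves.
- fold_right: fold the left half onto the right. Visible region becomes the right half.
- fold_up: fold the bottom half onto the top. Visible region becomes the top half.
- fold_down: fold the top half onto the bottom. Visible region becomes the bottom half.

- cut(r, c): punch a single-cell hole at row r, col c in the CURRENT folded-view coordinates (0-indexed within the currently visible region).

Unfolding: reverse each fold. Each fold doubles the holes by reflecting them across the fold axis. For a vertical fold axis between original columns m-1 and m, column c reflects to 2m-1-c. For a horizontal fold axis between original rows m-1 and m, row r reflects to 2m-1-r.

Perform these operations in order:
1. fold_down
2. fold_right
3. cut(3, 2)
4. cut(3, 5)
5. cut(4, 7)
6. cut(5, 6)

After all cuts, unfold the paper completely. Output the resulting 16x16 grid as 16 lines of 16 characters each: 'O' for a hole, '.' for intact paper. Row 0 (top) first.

Op 1 fold_down: fold axis h@8; visible region now rows[8,16) x cols[0,16) = 8x16
Op 2 fold_right: fold axis v@8; visible region now rows[8,16) x cols[8,16) = 8x8
Op 3 cut(3, 2): punch at orig (11,10); cuts so far [(11, 10)]; region rows[8,16) x cols[8,16) = 8x8
Op 4 cut(3, 5): punch at orig (11,13); cuts so far [(11, 10), (11, 13)]; region rows[8,16) x cols[8,16) = 8x8
Op 5 cut(4, 7): punch at orig (12,15); cuts so far [(11, 10), (11, 13), (12, 15)]; region rows[8,16) x cols[8,16) = 8x8
Op 6 cut(5, 6): punch at orig (13,14); cuts so far [(11, 10), (11, 13), (12, 15), (13, 14)]; region rows[8,16) x cols[8,16) = 8x8
Unfold 1 (reflect across v@8): 8 holes -> [(11, 2), (11, 5), (11, 10), (11, 13), (12, 0), (12, 15), (13, 1), (13, 14)]
Unfold 2 (reflect across h@8): 16 holes -> [(2, 1), (2, 14), (3, 0), (3, 15), (4, 2), (4, 5), (4, 10), (4, 13), (11, 2), (11, 5), (11, 10), (11, 13), (12, 0), (12, 15), (13, 1), (13, 14)]

Answer: ................
................
.O............O.
O..............O
..O..O....O..O..
................
................
................
................
................
................
..O..O....O..O..
O..............O
.O............O.
................
................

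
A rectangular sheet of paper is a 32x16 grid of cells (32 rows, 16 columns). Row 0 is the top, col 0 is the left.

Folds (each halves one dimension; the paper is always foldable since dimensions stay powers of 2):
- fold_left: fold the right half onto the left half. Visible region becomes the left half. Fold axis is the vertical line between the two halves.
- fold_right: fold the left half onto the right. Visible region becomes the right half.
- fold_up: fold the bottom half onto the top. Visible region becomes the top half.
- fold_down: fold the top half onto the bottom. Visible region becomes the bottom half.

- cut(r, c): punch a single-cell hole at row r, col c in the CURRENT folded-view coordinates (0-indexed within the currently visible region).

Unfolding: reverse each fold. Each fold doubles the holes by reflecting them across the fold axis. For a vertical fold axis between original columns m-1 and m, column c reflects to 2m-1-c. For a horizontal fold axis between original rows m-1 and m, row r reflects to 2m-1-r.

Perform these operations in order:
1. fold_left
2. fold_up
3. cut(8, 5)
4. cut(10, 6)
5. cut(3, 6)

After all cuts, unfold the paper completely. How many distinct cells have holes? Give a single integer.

Answer: 12

Derivation:
Op 1 fold_left: fold axis v@8; visible region now rows[0,32) x cols[0,8) = 32x8
Op 2 fold_up: fold axis h@16; visible region now rows[0,16) x cols[0,8) = 16x8
Op 3 cut(8, 5): punch at orig (8,5); cuts so far [(8, 5)]; region rows[0,16) x cols[0,8) = 16x8
Op 4 cut(10, 6): punch at orig (10,6); cuts so far [(8, 5), (10, 6)]; region rows[0,16) x cols[0,8) = 16x8
Op 5 cut(3, 6): punch at orig (3,6); cuts so far [(3, 6), (8, 5), (10, 6)]; region rows[0,16) x cols[0,8) = 16x8
Unfold 1 (reflect across h@16): 6 holes -> [(3, 6), (8, 5), (10, 6), (21, 6), (23, 5), (28, 6)]
Unfold 2 (reflect across v@8): 12 holes -> [(3, 6), (3, 9), (8, 5), (8, 10), (10, 6), (10, 9), (21, 6), (21, 9), (23, 5), (23, 10), (28, 6), (28, 9)]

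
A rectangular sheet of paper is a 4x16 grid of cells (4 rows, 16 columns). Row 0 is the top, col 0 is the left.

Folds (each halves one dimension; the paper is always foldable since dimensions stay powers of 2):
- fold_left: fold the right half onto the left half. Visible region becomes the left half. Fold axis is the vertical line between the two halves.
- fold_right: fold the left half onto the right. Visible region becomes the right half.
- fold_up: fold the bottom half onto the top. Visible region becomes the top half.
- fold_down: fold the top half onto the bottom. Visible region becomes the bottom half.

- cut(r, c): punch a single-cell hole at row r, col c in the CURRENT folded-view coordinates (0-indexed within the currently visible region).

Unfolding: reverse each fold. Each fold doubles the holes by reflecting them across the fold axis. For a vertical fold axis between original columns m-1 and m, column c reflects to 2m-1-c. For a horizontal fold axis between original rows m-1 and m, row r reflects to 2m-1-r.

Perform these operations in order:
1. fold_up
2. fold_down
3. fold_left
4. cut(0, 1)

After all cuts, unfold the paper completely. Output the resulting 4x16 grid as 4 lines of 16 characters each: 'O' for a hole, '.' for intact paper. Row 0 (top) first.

Op 1 fold_up: fold axis h@2; visible region now rows[0,2) x cols[0,16) = 2x16
Op 2 fold_down: fold axis h@1; visible region now rows[1,2) x cols[0,16) = 1x16
Op 3 fold_left: fold axis v@8; visible region now rows[1,2) x cols[0,8) = 1x8
Op 4 cut(0, 1): punch at orig (1,1); cuts so far [(1, 1)]; region rows[1,2) x cols[0,8) = 1x8
Unfold 1 (reflect across v@8): 2 holes -> [(1, 1), (1, 14)]
Unfold 2 (reflect across h@1): 4 holes -> [(0, 1), (0, 14), (1, 1), (1, 14)]
Unfold 3 (reflect across h@2): 8 holes -> [(0, 1), (0, 14), (1, 1), (1, 14), (2, 1), (2, 14), (3, 1), (3, 14)]

Answer: .O............O.
.O............O.
.O............O.
.O............O.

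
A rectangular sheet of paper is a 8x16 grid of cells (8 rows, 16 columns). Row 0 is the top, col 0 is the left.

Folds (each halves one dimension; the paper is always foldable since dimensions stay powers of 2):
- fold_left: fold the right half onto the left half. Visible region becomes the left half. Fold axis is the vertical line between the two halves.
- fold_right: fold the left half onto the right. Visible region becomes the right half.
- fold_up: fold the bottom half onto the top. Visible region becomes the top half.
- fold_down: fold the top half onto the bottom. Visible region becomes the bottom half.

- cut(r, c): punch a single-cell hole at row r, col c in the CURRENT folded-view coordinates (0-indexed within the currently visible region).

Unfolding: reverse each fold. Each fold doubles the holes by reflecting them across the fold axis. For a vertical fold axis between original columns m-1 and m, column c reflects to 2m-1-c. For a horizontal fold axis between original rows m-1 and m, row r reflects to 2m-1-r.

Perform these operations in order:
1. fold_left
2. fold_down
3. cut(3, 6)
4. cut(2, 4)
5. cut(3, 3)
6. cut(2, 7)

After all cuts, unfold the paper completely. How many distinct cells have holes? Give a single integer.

Answer: 16

Derivation:
Op 1 fold_left: fold axis v@8; visible region now rows[0,8) x cols[0,8) = 8x8
Op 2 fold_down: fold axis h@4; visible region now rows[4,8) x cols[0,8) = 4x8
Op 3 cut(3, 6): punch at orig (7,6); cuts so far [(7, 6)]; region rows[4,8) x cols[0,8) = 4x8
Op 4 cut(2, 4): punch at orig (6,4); cuts so far [(6, 4), (7, 6)]; region rows[4,8) x cols[0,8) = 4x8
Op 5 cut(3, 3): punch at orig (7,3); cuts so far [(6, 4), (7, 3), (7, 6)]; region rows[4,8) x cols[0,8) = 4x8
Op 6 cut(2, 7): punch at orig (6,7); cuts so far [(6, 4), (6, 7), (7, 3), (7, 6)]; region rows[4,8) x cols[0,8) = 4x8
Unfold 1 (reflect across h@4): 8 holes -> [(0, 3), (0, 6), (1, 4), (1, 7), (6, 4), (6, 7), (7, 3), (7, 6)]
Unfold 2 (reflect across v@8): 16 holes -> [(0, 3), (0, 6), (0, 9), (0, 12), (1, 4), (1, 7), (1, 8), (1, 11), (6, 4), (6, 7), (6, 8), (6, 11), (7, 3), (7, 6), (7, 9), (7, 12)]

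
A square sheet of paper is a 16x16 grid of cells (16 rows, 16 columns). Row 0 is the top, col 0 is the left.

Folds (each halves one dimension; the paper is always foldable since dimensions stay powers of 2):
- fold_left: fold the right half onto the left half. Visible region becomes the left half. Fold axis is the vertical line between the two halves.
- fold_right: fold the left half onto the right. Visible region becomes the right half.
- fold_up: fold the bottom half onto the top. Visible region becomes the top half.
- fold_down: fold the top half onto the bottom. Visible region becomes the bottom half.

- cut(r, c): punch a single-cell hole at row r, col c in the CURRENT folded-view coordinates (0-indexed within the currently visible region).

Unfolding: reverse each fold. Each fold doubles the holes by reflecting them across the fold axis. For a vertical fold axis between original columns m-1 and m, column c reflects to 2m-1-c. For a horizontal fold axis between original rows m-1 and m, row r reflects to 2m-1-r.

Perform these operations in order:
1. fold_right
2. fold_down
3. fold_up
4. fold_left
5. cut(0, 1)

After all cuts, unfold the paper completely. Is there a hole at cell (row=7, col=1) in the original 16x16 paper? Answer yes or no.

Op 1 fold_right: fold axis v@8; visible region now rows[0,16) x cols[8,16) = 16x8
Op 2 fold_down: fold axis h@8; visible region now rows[8,16) x cols[8,16) = 8x8
Op 3 fold_up: fold axis h@12; visible region now rows[8,12) x cols[8,16) = 4x8
Op 4 fold_left: fold axis v@12; visible region now rows[8,12) x cols[8,12) = 4x4
Op 5 cut(0, 1): punch at orig (8,9); cuts so far [(8, 9)]; region rows[8,12) x cols[8,12) = 4x4
Unfold 1 (reflect across v@12): 2 holes -> [(8, 9), (8, 14)]
Unfold 2 (reflect across h@12): 4 holes -> [(8, 9), (8, 14), (15, 9), (15, 14)]
Unfold 3 (reflect across h@8): 8 holes -> [(0, 9), (0, 14), (7, 9), (7, 14), (8, 9), (8, 14), (15, 9), (15, 14)]
Unfold 4 (reflect across v@8): 16 holes -> [(0, 1), (0, 6), (0, 9), (0, 14), (7, 1), (7, 6), (7, 9), (7, 14), (8, 1), (8, 6), (8, 9), (8, 14), (15, 1), (15, 6), (15, 9), (15, 14)]
Holes: [(0, 1), (0, 6), (0, 9), (0, 14), (7, 1), (7, 6), (7, 9), (7, 14), (8, 1), (8, 6), (8, 9), (8, 14), (15, 1), (15, 6), (15, 9), (15, 14)]

Answer: yes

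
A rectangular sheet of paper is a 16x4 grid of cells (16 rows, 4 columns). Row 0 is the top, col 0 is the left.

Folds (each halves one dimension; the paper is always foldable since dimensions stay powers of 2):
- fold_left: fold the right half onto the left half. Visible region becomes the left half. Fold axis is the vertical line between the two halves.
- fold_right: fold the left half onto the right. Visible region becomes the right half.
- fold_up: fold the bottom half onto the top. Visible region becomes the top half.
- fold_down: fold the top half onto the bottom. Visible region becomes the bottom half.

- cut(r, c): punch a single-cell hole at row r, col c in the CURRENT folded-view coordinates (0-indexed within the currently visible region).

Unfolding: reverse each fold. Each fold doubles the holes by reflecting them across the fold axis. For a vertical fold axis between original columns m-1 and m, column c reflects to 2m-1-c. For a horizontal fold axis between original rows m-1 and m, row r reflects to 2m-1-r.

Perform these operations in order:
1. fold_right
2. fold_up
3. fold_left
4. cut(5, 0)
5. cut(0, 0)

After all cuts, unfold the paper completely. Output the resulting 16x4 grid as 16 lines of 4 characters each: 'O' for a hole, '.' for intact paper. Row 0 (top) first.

Answer: OOOO
....
....
....
....
OOOO
....
....
....
....
OOOO
....
....
....
....
OOOO

Derivation:
Op 1 fold_right: fold axis v@2; visible region now rows[0,16) x cols[2,4) = 16x2
Op 2 fold_up: fold axis h@8; visible region now rows[0,8) x cols[2,4) = 8x2
Op 3 fold_left: fold axis v@3; visible region now rows[0,8) x cols[2,3) = 8x1
Op 4 cut(5, 0): punch at orig (5,2); cuts so far [(5, 2)]; region rows[0,8) x cols[2,3) = 8x1
Op 5 cut(0, 0): punch at orig (0,2); cuts so far [(0, 2), (5, 2)]; region rows[0,8) x cols[2,3) = 8x1
Unfold 1 (reflect across v@3): 4 holes -> [(0, 2), (0, 3), (5, 2), (5, 3)]
Unfold 2 (reflect across h@8): 8 holes -> [(0, 2), (0, 3), (5, 2), (5, 3), (10, 2), (10, 3), (15, 2), (15, 3)]
Unfold 3 (reflect across v@2): 16 holes -> [(0, 0), (0, 1), (0, 2), (0, 3), (5, 0), (5, 1), (5, 2), (5, 3), (10, 0), (10, 1), (10, 2), (10, 3), (15, 0), (15, 1), (15, 2), (15, 3)]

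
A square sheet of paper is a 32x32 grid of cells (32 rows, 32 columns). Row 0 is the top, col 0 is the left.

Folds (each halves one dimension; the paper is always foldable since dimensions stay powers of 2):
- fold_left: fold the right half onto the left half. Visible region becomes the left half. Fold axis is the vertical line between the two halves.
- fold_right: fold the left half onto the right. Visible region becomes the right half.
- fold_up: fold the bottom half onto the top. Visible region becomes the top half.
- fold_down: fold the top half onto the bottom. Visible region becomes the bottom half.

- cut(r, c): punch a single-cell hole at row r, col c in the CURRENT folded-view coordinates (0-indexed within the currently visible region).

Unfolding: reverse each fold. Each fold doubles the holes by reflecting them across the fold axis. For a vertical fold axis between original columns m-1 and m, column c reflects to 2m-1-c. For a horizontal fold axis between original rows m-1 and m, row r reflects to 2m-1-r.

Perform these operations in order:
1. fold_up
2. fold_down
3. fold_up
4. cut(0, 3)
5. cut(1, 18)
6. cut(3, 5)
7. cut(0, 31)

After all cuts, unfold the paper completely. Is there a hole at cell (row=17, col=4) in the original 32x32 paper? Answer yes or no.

Op 1 fold_up: fold axis h@16; visible region now rows[0,16) x cols[0,32) = 16x32
Op 2 fold_down: fold axis h@8; visible region now rows[8,16) x cols[0,32) = 8x32
Op 3 fold_up: fold axis h@12; visible region now rows[8,12) x cols[0,32) = 4x32
Op 4 cut(0, 3): punch at orig (8,3); cuts so far [(8, 3)]; region rows[8,12) x cols[0,32) = 4x32
Op 5 cut(1, 18): punch at orig (9,18); cuts so far [(8, 3), (9, 18)]; region rows[8,12) x cols[0,32) = 4x32
Op 6 cut(3, 5): punch at orig (11,5); cuts so far [(8, 3), (9, 18), (11, 5)]; region rows[8,12) x cols[0,32) = 4x32
Op 7 cut(0, 31): punch at orig (8,31); cuts so far [(8, 3), (8, 31), (9, 18), (11, 5)]; region rows[8,12) x cols[0,32) = 4x32
Unfold 1 (reflect across h@12): 8 holes -> [(8, 3), (8, 31), (9, 18), (11, 5), (12, 5), (14, 18), (15, 3), (15, 31)]
Unfold 2 (reflect across h@8): 16 holes -> [(0, 3), (0, 31), (1, 18), (3, 5), (4, 5), (6, 18), (7, 3), (7, 31), (8, 3), (8, 31), (9, 18), (11, 5), (12, 5), (14, 18), (15, 3), (15, 31)]
Unfold 3 (reflect across h@16): 32 holes -> [(0, 3), (0, 31), (1, 18), (3, 5), (4, 5), (6, 18), (7, 3), (7, 31), (8, 3), (8, 31), (9, 18), (11, 5), (12, 5), (14, 18), (15, 3), (15, 31), (16, 3), (16, 31), (17, 18), (19, 5), (20, 5), (22, 18), (23, 3), (23, 31), (24, 3), (24, 31), (25, 18), (27, 5), (28, 5), (30, 18), (31, 3), (31, 31)]
Holes: [(0, 3), (0, 31), (1, 18), (3, 5), (4, 5), (6, 18), (7, 3), (7, 31), (8, 3), (8, 31), (9, 18), (11, 5), (12, 5), (14, 18), (15, 3), (15, 31), (16, 3), (16, 31), (17, 18), (19, 5), (20, 5), (22, 18), (23, 3), (23, 31), (24, 3), (24, 31), (25, 18), (27, 5), (28, 5), (30, 18), (31, 3), (31, 31)]

Answer: no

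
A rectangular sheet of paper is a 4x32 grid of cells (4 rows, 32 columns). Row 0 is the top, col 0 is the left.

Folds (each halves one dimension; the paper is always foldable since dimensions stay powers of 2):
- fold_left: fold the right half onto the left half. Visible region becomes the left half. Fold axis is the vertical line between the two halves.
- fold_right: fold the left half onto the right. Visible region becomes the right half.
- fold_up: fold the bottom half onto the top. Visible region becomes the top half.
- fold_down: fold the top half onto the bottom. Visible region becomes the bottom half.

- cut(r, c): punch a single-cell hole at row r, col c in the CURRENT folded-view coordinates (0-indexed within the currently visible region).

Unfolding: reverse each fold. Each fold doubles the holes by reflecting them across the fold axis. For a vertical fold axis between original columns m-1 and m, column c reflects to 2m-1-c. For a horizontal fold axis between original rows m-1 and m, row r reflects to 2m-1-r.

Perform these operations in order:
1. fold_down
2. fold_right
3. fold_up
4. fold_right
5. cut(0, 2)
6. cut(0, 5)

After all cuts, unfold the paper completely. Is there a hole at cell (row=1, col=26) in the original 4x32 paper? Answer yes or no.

Answer: yes

Derivation:
Op 1 fold_down: fold axis h@2; visible region now rows[2,4) x cols[0,32) = 2x32
Op 2 fold_right: fold axis v@16; visible region now rows[2,4) x cols[16,32) = 2x16
Op 3 fold_up: fold axis h@3; visible region now rows[2,3) x cols[16,32) = 1x16
Op 4 fold_right: fold axis v@24; visible region now rows[2,3) x cols[24,32) = 1x8
Op 5 cut(0, 2): punch at orig (2,26); cuts so far [(2, 26)]; region rows[2,3) x cols[24,32) = 1x8
Op 6 cut(0, 5): punch at orig (2,29); cuts so far [(2, 26), (2, 29)]; region rows[2,3) x cols[24,32) = 1x8
Unfold 1 (reflect across v@24): 4 holes -> [(2, 18), (2, 21), (2, 26), (2, 29)]
Unfold 2 (reflect across h@3): 8 holes -> [(2, 18), (2, 21), (2, 26), (2, 29), (3, 18), (3, 21), (3, 26), (3, 29)]
Unfold 3 (reflect across v@16): 16 holes -> [(2, 2), (2, 5), (2, 10), (2, 13), (2, 18), (2, 21), (2, 26), (2, 29), (3, 2), (3, 5), (3, 10), (3, 13), (3, 18), (3, 21), (3, 26), (3, 29)]
Unfold 4 (reflect across h@2): 32 holes -> [(0, 2), (0, 5), (0, 10), (0, 13), (0, 18), (0, 21), (0, 26), (0, 29), (1, 2), (1, 5), (1, 10), (1, 13), (1, 18), (1, 21), (1, 26), (1, 29), (2, 2), (2, 5), (2, 10), (2, 13), (2, 18), (2, 21), (2, 26), (2, 29), (3, 2), (3, 5), (3, 10), (3, 13), (3, 18), (3, 21), (3, 26), (3, 29)]
Holes: [(0, 2), (0, 5), (0, 10), (0, 13), (0, 18), (0, 21), (0, 26), (0, 29), (1, 2), (1, 5), (1, 10), (1, 13), (1, 18), (1, 21), (1, 26), (1, 29), (2, 2), (2, 5), (2, 10), (2, 13), (2, 18), (2, 21), (2, 26), (2, 29), (3, 2), (3, 5), (3, 10), (3, 13), (3, 18), (3, 21), (3, 26), (3, 29)]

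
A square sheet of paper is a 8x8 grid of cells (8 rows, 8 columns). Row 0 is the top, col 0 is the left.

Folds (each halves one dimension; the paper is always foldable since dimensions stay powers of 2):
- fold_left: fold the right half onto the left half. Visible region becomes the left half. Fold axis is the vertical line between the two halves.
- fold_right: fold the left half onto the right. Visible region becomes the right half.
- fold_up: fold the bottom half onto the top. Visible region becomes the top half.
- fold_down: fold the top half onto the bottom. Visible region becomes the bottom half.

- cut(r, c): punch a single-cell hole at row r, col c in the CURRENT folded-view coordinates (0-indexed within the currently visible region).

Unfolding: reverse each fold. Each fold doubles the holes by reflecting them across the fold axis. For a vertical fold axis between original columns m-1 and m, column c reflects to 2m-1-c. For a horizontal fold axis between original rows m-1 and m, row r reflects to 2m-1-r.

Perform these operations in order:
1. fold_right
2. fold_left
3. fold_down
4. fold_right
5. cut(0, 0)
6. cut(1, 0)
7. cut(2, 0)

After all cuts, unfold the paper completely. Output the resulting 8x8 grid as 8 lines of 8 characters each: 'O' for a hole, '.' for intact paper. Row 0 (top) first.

Op 1 fold_right: fold axis v@4; visible region now rows[0,8) x cols[4,8) = 8x4
Op 2 fold_left: fold axis v@6; visible region now rows[0,8) x cols[4,6) = 8x2
Op 3 fold_down: fold axis h@4; visible region now rows[4,8) x cols[4,6) = 4x2
Op 4 fold_right: fold axis v@5; visible region now rows[4,8) x cols[5,6) = 4x1
Op 5 cut(0, 0): punch at orig (4,5); cuts so far [(4, 5)]; region rows[4,8) x cols[5,6) = 4x1
Op 6 cut(1, 0): punch at orig (5,5); cuts so far [(4, 5), (5, 5)]; region rows[4,8) x cols[5,6) = 4x1
Op 7 cut(2, 0): punch at orig (6,5); cuts so far [(4, 5), (5, 5), (6, 5)]; region rows[4,8) x cols[5,6) = 4x1
Unfold 1 (reflect across v@5): 6 holes -> [(4, 4), (4, 5), (5, 4), (5, 5), (6, 4), (6, 5)]
Unfold 2 (reflect across h@4): 12 holes -> [(1, 4), (1, 5), (2, 4), (2, 5), (3, 4), (3, 5), (4, 4), (4, 5), (5, 4), (5, 5), (6, 4), (6, 5)]
Unfold 3 (reflect across v@6): 24 holes -> [(1, 4), (1, 5), (1, 6), (1, 7), (2, 4), (2, 5), (2, 6), (2, 7), (3, 4), (3, 5), (3, 6), (3, 7), (4, 4), (4, 5), (4, 6), (4, 7), (5, 4), (5, 5), (5, 6), (5, 7), (6, 4), (6, 5), (6, 6), (6, 7)]
Unfold 4 (reflect across v@4): 48 holes -> [(1, 0), (1, 1), (1, 2), (1, 3), (1, 4), (1, 5), (1, 6), (1, 7), (2, 0), (2, 1), (2, 2), (2, 3), (2, 4), (2, 5), (2, 6), (2, 7), (3, 0), (3, 1), (3, 2), (3, 3), (3, 4), (3, 5), (3, 6), (3, 7), (4, 0), (4, 1), (4, 2), (4, 3), (4, 4), (4, 5), (4, 6), (4, 7), (5, 0), (5, 1), (5, 2), (5, 3), (5, 4), (5, 5), (5, 6), (5, 7), (6, 0), (6, 1), (6, 2), (6, 3), (6, 4), (6, 5), (6, 6), (6, 7)]

Answer: ........
OOOOOOOO
OOOOOOOO
OOOOOOOO
OOOOOOOO
OOOOOOOO
OOOOOOOO
........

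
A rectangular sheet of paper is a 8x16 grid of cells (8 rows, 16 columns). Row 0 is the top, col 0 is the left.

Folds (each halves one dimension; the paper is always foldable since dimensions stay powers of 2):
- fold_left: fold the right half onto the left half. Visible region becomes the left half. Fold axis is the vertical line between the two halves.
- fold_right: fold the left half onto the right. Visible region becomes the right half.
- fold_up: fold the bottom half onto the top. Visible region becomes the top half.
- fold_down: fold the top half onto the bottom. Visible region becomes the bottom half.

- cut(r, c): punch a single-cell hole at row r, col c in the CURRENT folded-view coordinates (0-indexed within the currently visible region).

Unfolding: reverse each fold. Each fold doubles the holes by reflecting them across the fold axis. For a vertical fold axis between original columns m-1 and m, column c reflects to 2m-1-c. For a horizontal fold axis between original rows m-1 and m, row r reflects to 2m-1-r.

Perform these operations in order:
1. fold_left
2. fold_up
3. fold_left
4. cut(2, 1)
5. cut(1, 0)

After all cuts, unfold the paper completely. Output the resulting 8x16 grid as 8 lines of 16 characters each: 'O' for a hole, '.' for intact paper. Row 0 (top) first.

Op 1 fold_left: fold axis v@8; visible region now rows[0,8) x cols[0,8) = 8x8
Op 2 fold_up: fold axis h@4; visible region now rows[0,4) x cols[0,8) = 4x8
Op 3 fold_left: fold axis v@4; visible region now rows[0,4) x cols[0,4) = 4x4
Op 4 cut(2, 1): punch at orig (2,1); cuts so far [(2, 1)]; region rows[0,4) x cols[0,4) = 4x4
Op 5 cut(1, 0): punch at orig (1,0); cuts so far [(1, 0), (2, 1)]; region rows[0,4) x cols[0,4) = 4x4
Unfold 1 (reflect across v@4): 4 holes -> [(1, 0), (1, 7), (2, 1), (2, 6)]
Unfold 2 (reflect across h@4): 8 holes -> [(1, 0), (1, 7), (2, 1), (2, 6), (5, 1), (5, 6), (6, 0), (6, 7)]
Unfold 3 (reflect across v@8): 16 holes -> [(1, 0), (1, 7), (1, 8), (1, 15), (2, 1), (2, 6), (2, 9), (2, 14), (5, 1), (5, 6), (5, 9), (5, 14), (6, 0), (6, 7), (6, 8), (6, 15)]

Answer: ................
O......OO......O
.O....O..O....O.
................
................
.O....O..O....O.
O......OO......O
................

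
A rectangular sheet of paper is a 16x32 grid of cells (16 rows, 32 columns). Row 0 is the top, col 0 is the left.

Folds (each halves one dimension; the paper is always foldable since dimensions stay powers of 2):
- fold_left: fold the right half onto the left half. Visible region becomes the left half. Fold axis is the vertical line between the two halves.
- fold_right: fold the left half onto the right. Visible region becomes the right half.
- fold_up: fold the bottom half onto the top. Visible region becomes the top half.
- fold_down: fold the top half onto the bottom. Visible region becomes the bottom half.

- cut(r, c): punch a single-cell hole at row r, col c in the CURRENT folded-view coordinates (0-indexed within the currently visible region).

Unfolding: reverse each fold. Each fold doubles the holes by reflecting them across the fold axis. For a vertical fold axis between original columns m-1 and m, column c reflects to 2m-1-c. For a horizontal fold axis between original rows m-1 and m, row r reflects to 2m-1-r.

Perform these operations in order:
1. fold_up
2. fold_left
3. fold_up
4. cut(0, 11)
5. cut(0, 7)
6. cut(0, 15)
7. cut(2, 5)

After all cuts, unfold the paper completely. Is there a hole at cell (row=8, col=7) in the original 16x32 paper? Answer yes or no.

Answer: yes

Derivation:
Op 1 fold_up: fold axis h@8; visible region now rows[0,8) x cols[0,32) = 8x32
Op 2 fold_left: fold axis v@16; visible region now rows[0,8) x cols[0,16) = 8x16
Op 3 fold_up: fold axis h@4; visible region now rows[0,4) x cols[0,16) = 4x16
Op 4 cut(0, 11): punch at orig (0,11); cuts so far [(0, 11)]; region rows[0,4) x cols[0,16) = 4x16
Op 5 cut(0, 7): punch at orig (0,7); cuts so far [(0, 7), (0, 11)]; region rows[0,4) x cols[0,16) = 4x16
Op 6 cut(0, 15): punch at orig (0,15); cuts so far [(0, 7), (0, 11), (0, 15)]; region rows[0,4) x cols[0,16) = 4x16
Op 7 cut(2, 5): punch at orig (2,5); cuts so far [(0, 7), (0, 11), (0, 15), (2, 5)]; region rows[0,4) x cols[0,16) = 4x16
Unfold 1 (reflect across h@4): 8 holes -> [(0, 7), (0, 11), (0, 15), (2, 5), (5, 5), (7, 7), (7, 11), (7, 15)]
Unfold 2 (reflect across v@16): 16 holes -> [(0, 7), (0, 11), (0, 15), (0, 16), (0, 20), (0, 24), (2, 5), (2, 26), (5, 5), (5, 26), (7, 7), (7, 11), (7, 15), (7, 16), (7, 20), (7, 24)]
Unfold 3 (reflect across h@8): 32 holes -> [(0, 7), (0, 11), (0, 15), (0, 16), (0, 20), (0, 24), (2, 5), (2, 26), (5, 5), (5, 26), (7, 7), (7, 11), (7, 15), (7, 16), (7, 20), (7, 24), (8, 7), (8, 11), (8, 15), (8, 16), (8, 20), (8, 24), (10, 5), (10, 26), (13, 5), (13, 26), (15, 7), (15, 11), (15, 15), (15, 16), (15, 20), (15, 24)]
Holes: [(0, 7), (0, 11), (0, 15), (0, 16), (0, 20), (0, 24), (2, 5), (2, 26), (5, 5), (5, 26), (7, 7), (7, 11), (7, 15), (7, 16), (7, 20), (7, 24), (8, 7), (8, 11), (8, 15), (8, 16), (8, 20), (8, 24), (10, 5), (10, 26), (13, 5), (13, 26), (15, 7), (15, 11), (15, 15), (15, 16), (15, 20), (15, 24)]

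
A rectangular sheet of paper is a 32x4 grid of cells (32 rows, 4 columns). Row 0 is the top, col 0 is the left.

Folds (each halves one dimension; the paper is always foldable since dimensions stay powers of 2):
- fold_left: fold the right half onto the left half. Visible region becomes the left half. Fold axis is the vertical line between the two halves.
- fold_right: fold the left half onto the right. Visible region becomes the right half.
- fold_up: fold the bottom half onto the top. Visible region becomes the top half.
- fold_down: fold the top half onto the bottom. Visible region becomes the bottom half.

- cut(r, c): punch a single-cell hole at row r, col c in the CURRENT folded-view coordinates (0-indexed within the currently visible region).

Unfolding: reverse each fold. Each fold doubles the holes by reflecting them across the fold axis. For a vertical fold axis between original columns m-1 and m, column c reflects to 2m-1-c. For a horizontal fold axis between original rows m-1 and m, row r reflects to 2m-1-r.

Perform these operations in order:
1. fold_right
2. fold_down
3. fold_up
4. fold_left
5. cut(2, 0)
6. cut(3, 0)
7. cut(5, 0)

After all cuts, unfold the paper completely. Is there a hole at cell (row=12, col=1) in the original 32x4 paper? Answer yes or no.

Op 1 fold_right: fold axis v@2; visible region now rows[0,32) x cols[2,4) = 32x2
Op 2 fold_down: fold axis h@16; visible region now rows[16,32) x cols[2,4) = 16x2
Op 3 fold_up: fold axis h@24; visible region now rows[16,24) x cols[2,4) = 8x2
Op 4 fold_left: fold axis v@3; visible region now rows[16,24) x cols[2,3) = 8x1
Op 5 cut(2, 0): punch at orig (18,2); cuts so far [(18, 2)]; region rows[16,24) x cols[2,3) = 8x1
Op 6 cut(3, 0): punch at orig (19,2); cuts so far [(18, 2), (19, 2)]; region rows[16,24) x cols[2,3) = 8x1
Op 7 cut(5, 0): punch at orig (21,2); cuts so far [(18, 2), (19, 2), (21, 2)]; region rows[16,24) x cols[2,3) = 8x1
Unfold 1 (reflect across v@3): 6 holes -> [(18, 2), (18, 3), (19, 2), (19, 3), (21, 2), (21, 3)]
Unfold 2 (reflect across h@24): 12 holes -> [(18, 2), (18, 3), (19, 2), (19, 3), (21, 2), (21, 3), (26, 2), (26, 3), (28, 2), (28, 3), (29, 2), (29, 3)]
Unfold 3 (reflect across h@16): 24 holes -> [(2, 2), (2, 3), (3, 2), (3, 3), (5, 2), (5, 3), (10, 2), (10, 3), (12, 2), (12, 3), (13, 2), (13, 3), (18, 2), (18, 3), (19, 2), (19, 3), (21, 2), (21, 3), (26, 2), (26, 3), (28, 2), (28, 3), (29, 2), (29, 3)]
Unfold 4 (reflect across v@2): 48 holes -> [(2, 0), (2, 1), (2, 2), (2, 3), (3, 0), (3, 1), (3, 2), (3, 3), (5, 0), (5, 1), (5, 2), (5, 3), (10, 0), (10, 1), (10, 2), (10, 3), (12, 0), (12, 1), (12, 2), (12, 3), (13, 0), (13, 1), (13, 2), (13, 3), (18, 0), (18, 1), (18, 2), (18, 3), (19, 0), (19, 1), (19, 2), (19, 3), (21, 0), (21, 1), (21, 2), (21, 3), (26, 0), (26, 1), (26, 2), (26, 3), (28, 0), (28, 1), (28, 2), (28, 3), (29, 0), (29, 1), (29, 2), (29, 3)]
Holes: [(2, 0), (2, 1), (2, 2), (2, 3), (3, 0), (3, 1), (3, 2), (3, 3), (5, 0), (5, 1), (5, 2), (5, 3), (10, 0), (10, 1), (10, 2), (10, 3), (12, 0), (12, 1), (12, 2), (12, 3), (13, 0), (13, 1), (13, 2), (13, 3), (18, 0), (18, 1), (18, 2), (18, 3), (19, 0), (19, 1), (19, 2), (19, 3), (21, 0), (21, 1), (21, 2), (21, 3), (26, 0), (26, 1), (26, 2), (26, 3), (28, 0), (28, 1), (28, 2), (28, 3), (29, 0), (29, 1), (29, 2), (29, 3)]

Answer: yes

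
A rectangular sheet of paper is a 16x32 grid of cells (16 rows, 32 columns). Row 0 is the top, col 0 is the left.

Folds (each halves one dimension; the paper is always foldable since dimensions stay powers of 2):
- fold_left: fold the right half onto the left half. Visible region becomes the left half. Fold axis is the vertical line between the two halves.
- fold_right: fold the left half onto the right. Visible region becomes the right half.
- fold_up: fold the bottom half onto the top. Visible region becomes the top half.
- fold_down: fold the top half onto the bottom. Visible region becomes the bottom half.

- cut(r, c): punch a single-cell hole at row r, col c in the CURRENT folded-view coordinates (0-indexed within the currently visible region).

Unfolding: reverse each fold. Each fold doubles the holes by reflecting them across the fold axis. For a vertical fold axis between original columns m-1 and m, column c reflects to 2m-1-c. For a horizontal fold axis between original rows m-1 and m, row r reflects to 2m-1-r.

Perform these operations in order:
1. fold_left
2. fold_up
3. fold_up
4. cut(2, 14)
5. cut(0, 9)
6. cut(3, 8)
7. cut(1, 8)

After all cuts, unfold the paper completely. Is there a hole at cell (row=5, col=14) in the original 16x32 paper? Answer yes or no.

Answer: yes

Derivation:
Op 1 fold_left: fold axis v@16; visible region now rows[0,16) x cols[0,16) = 16x16
Op 2 fold_up: fold axis h@8; visible region now rows[0,8) x cols[0,16) = 8x16
Op 3 fold_up: fold axis h@4; visible region now rows[0,4) x cols[0,16) = 4x16
Op 4 cut(2, 14): punch at orig (2,14); cuts so far [(2, 14)]; region rows[0,4) x cols[0,16) = 4x16
Op 5 cut(0, 9): punch at orig (0,9); cuts so far [(0, 9), (2, 14)]; region rows[0,4) x cols[0,16) = 4x16
Op 6 cut(3, 8): punch at orig (3,8); cuts so far [(0, 9), (2, 14), (3, 8)]; region rows[0,4) x cols[0,16) = 4x16
Op 7 cut(1, 8): punch at orig (1,8); cuts so far [(0, 9), (1, 8), (2, 14), (3, 8)]; region rows[0,4) x cols[0,16) = 4x16
Unfold 1 (reflect across h@4): 8 holes -> [(0, 9), (1, 8), (2, 14), (3, 8), (4, 8), (5, 14), (6, 8), (7, 9)]
Unfold 2 (reflect across h@8): 16 holes -> [(0, 9), (1, 8), (2, 14), (3, 8), (4, 8), (5, 14), (6, 8), (7, 9), (8, 9), (9, 8), (10, 14), (11, 8), (12, 8), (13, 14), (14, 8), (15, 9)]
Unfold 3 (reflect across v@16): 32 holes -> [(0, 9), (0, 22), (1, 8), (1, 23), (2, 14), (2, 17), (3, 8), (3, 23), (4, 8), (4, 23), (5, 14), (5, 17), (6, 8), (6, 23), (7, 9), (7, 22), (8, 9), (8, 22), (9, 8), (9, 23), (10, 14), (10, 17), (11, 8), (11, 23), (12, 8), (12, 23), (13, 14), (13, 17), (14, 8), (14, 23), (15, 9), (15, 22)]
Holes: [(0, 9), (0, 22), (1, 8), (1, 23), (2, 14), (2, 17), (3, 8), (3, 23), (4, 8), (4, 23), (5, 14), (5, 17), (6, 8), (6, 23), (7, 9), (7, 22), (8, 9), (8, 22), (9, 8), (9, 23), (10, 14), (10, 17), (11, 8), (11, 23), (12, 8), (12, 23), (13, 14), (13, 17), (14, 8), (14, 23), (15, 9), (15, 22)]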